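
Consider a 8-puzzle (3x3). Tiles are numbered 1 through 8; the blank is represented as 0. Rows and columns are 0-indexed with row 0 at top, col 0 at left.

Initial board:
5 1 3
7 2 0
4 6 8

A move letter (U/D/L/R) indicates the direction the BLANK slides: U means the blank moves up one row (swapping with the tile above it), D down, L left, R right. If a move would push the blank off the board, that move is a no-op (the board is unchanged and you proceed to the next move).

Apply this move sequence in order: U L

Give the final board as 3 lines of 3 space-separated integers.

Answer: 5 0 1
7 2 3
4 6 8

Derivation:
After move 1 (U):
5 1 0
7 2 3
4 6 8

After move 2 (L):
5 0 1
7 2 3
4 6 8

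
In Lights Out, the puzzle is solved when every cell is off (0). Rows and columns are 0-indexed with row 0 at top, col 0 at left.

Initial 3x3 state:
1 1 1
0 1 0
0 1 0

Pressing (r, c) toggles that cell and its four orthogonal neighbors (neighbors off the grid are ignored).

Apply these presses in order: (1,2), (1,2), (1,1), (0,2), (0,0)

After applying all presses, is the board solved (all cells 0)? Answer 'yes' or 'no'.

After press 1 at (1,2):
1 1 0
0 0 1
0 1 1

After press 2 at (1,2):
1 1 1
0 1 0
0 1 0

After press 3 at (1,1):
1 0 1
1 0 1
0 0 0

After press 4 at (0,2):
1 1 0
1 0 0
0 0 0

After press 5 at (0,0):
0 0 0
0 0 0
0 0 0

Lights still on: 0

Answer: yes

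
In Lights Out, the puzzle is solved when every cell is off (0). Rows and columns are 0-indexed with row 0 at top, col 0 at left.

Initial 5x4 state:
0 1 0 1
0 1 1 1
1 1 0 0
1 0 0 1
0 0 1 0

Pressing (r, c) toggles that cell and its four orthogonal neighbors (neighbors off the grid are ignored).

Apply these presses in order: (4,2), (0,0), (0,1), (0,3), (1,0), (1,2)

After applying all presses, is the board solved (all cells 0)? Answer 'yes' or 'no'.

Answer: no

Derivation:
After press 1 at (4,2):
0 1 0 1
0 1 1 1
1 1 0 0
1 0 1 1
0 1 0 1

After press 2 at (0,0):
1 0 0 1
1 1 1 1
1 1 0 0
1 0 1 1
0 1 0 1

After press 3 at (0,1):
0 1 1 1
1 0 1 1
1 1 0 0
1 0 1 1
0 1 0 1

After press 4 at (0,3):
0 1 0 0
1 0 1 0
1 1 0 0
1 0 1 1
0 1 0 1

After press 5 at (1,0):
1 1 0 0
0 1 1 0
0 1 0 0
1 0 1 1
0 1 0 1

After press 6 at (1,2):
1 1 1 0
0 0 0 1
0 1 1 0
1 0 1 1
0 1 0 1

Lights still on: 11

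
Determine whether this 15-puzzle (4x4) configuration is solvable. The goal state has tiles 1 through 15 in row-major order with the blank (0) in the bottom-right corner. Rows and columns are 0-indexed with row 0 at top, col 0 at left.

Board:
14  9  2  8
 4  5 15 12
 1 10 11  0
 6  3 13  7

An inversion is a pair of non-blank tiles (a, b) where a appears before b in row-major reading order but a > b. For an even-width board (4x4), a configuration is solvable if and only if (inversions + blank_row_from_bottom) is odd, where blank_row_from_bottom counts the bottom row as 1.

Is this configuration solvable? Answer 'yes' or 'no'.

Answer: no

Derivation:
Inversions: 54
Blank is in row 2 (0-indexed from top), which is row 2 counting from the bottom (bottom = 1).
54 + 2 = 56, which is even, so the puzzle is not solvable.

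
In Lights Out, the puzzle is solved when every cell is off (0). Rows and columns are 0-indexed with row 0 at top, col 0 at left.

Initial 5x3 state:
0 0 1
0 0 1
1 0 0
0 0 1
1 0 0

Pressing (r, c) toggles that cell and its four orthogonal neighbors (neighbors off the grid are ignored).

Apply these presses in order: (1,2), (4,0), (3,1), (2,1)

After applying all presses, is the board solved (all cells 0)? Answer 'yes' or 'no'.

Answer: yes

Derivation:
After press 1 at (1,2):
0 0 0
0 1 0
1 0 1
0 0 1
1 0 0

After press 2 at (4,0):
0 0 0
0 1 0
1 0 1
1 0 1
0 1 0

After press 3 at (3,1):
0 0 0
0 1 0
1 1 1
0 1 0
0 0 0

After press 4 at (2,1):
0 0 0
0 0 0
0 0 0
0 0 0
0 0 0

Lights still on: 0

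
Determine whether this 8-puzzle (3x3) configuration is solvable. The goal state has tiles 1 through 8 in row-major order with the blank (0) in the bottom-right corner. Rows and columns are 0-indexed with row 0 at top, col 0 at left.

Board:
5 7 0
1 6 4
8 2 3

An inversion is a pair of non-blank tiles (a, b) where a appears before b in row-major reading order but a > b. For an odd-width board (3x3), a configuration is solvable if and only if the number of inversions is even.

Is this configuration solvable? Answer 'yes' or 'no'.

Answer: yes

Derivation:
Inversions (pairs i<j in row-major order where tile[i] > tile[j] > 0): 16
16 is even, so the puzzle is solvable.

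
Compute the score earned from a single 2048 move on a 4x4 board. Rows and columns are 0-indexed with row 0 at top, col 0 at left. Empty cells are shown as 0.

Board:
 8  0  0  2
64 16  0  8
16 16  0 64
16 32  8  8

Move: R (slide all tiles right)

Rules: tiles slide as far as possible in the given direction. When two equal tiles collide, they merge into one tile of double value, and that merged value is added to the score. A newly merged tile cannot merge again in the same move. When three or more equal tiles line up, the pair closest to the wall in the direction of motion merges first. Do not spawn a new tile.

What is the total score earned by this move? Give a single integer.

Slide right:
row 0: [8, 0, 0, 2] -> [0, 0, 8, 2]  score +0 (running 0)
row 1: [64, 16, 0, 8] -> [0, 64, 16, 8]  score +0 (running 0)
row 2: [16, 16, 0, 64] -> [0, 0, 32, 64]  score +32 (running 32)
row 3: [16, 32, 8, 8] -> [0, 16, 32, 16]  score +16 (running 48)
Board after move:
 0  0  8  2
 0 64 16  8
 0  0 32 64
 0 16 32 16

Answer: 48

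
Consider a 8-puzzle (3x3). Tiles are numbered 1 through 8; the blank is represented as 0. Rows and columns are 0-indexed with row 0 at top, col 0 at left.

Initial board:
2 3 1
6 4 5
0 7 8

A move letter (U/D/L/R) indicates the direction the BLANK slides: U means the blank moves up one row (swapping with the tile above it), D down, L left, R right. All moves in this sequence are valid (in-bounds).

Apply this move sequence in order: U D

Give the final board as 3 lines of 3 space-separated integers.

Answer: 2 3 1
6 4 5
0 7 8

Derivation:
After move 1 (U):
2 3 1
0 4 5
6 7 8

After move 2 (D):
2 3 1
6 4 5
0 7 8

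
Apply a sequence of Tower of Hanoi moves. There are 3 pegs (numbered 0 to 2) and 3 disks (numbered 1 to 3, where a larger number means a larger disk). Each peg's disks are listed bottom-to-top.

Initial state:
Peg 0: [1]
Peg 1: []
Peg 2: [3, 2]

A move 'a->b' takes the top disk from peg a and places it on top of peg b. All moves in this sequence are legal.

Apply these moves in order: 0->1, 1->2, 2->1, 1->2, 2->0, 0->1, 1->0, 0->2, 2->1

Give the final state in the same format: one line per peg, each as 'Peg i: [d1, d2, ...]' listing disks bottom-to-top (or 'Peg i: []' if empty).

After move 1 (0->1):
Peg 0: []
Peg 1: [1]
Peg 2: [3, 2]

After move 2 (1->2):
Peg 0: []
Peg 1: []
Peg 2: [3, 2, 1]

After move 3 (2->1):
Peg 0: []
Peg 1: [1]
Peg 2: [3, 2]

After move 4 (1->2):
Peg 0: []
Peg 1: []
Peg 2: [3, 2, 1]

After move 5 (2->0):
Peg 0: [1]
Peg 1: []
Peg 2: [3, 2]

After move 6 (0->1):
Peg 0: []
Peg 1: [1]
Peg 2: [3, 2]

After move 7 (1->0):
Peg 0: [1]
Peg 1: []
Peg 2: [3, 2]

After move 8 (0->2):
Peg 0: []
Peg 1: []
Peg 2: [3, 2, 1]

After move 9 (2->1):
Peg 0: []
Peg 1: [1]
Peg 2: [3, 2]

Answer: Peg 0: []
Peg 1: [1]
Peg 2: [3, 2]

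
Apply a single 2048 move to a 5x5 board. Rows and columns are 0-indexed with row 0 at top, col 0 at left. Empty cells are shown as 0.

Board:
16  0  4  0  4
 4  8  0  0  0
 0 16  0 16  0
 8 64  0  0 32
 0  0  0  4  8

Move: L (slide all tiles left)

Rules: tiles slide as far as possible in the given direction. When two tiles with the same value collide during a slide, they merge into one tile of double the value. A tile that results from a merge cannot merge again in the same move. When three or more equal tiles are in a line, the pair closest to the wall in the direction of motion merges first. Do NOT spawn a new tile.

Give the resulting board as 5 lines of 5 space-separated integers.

Answer: 16  8  0  0  0
 4  8  0  0  0
32  0  0  0  0
 8 64 32  0  0
 4  8  0  0  0

Derivation:
Slide left:
row 0: [16, 0, 4, 0, 4] -> [16, 8, 0, 0, 0]
row 1: [4, 8, 0, 0, 0] -> [4, 8, 0, 0, 0]
row 2: [0, 16, 0, 16, 0] -> [32, 0, 0, 0, 0]
row 3: [8, 64, 0, 0, 32] -> [8, 64, 32, 0, 0]
row 4: [0, 0, 0, 4, 8] -> [4, 8, 0, 0, 0]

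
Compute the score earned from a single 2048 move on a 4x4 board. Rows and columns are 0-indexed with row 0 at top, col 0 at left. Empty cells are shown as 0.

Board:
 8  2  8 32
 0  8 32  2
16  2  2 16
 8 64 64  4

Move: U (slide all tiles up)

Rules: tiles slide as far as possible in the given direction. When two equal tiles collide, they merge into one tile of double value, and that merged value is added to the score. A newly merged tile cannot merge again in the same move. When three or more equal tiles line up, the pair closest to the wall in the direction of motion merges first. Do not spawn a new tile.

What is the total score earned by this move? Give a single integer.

Slide up:
col 0: [8, 0, 16, 8] -> [8, 16, 8, 0]  score +0 (running 0)
col 1: [2, 8, 2, 64] -> [2, 8, 2, 64]  score +0 (running 0)
col 2: [8, 32, 2, 64] -> [8, 32, 2, 64]  score +0 (running 0)
col 3: [32, 2, 16, 4] -> [32, 2, 16, 4]  score +0 (running 0)
Board after move:
 8  2  8 32
16  8 32  2
 8  2  2 16
 0 64 64  4

Answer: 0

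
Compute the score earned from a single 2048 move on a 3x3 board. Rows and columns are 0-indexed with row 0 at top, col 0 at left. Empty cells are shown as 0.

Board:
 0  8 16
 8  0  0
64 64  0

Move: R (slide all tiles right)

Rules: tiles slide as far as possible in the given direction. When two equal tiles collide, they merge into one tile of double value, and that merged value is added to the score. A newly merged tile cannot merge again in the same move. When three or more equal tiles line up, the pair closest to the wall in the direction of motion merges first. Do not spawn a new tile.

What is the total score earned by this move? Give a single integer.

Answer: 128

Derivation:
Slide right:
row 0: [0, 8, 16] -> [0, 8, 16]  score +0 (running 0)
row 1: [8, 0, 0] -> [0, 0, 8]  score +0 (running 0)
row 2: [64, 64, 0] -> [0, 0, 128]  score +128 (running 128)
Board after move:
  0   8  16
  0   0   8
  0   0 128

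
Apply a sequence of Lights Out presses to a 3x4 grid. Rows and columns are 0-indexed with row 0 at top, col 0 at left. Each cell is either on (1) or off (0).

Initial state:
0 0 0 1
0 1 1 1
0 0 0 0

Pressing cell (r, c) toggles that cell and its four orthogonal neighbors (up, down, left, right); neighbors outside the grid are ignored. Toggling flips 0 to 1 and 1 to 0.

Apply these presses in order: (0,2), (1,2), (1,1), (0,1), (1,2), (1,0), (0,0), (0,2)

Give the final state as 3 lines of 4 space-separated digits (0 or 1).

Answer: 1 1 1 1
1 0 0 1
1 1 0 0

Derivation:
After press 1 at (0,2):
0 1 1 0
0 1 0 1
0 0 0 0

After press 2 at (1,2):
0 1 0 0
0 0 1 0
0 0 1 0

After press 3 at (1,1):
0 0 0 0
1 1 0 0
0 1 1 0

After press 4 at (0,1):
1 1 1 0
1 0 0 0
0 1 1 0

After press 5 at (1,2):
1 1 0 0
1 1 1 1
0 1 0 0

After press 6 at (1,0):
0 1 0 0
0 0 1 1
1 1 0 0

After press 7 at (0,0):
1 0 0 0
1 0 1 1
1 1 0 0

After press 8 at (0,2):
1 1 1 1
1 0 0 1
1 1 0 0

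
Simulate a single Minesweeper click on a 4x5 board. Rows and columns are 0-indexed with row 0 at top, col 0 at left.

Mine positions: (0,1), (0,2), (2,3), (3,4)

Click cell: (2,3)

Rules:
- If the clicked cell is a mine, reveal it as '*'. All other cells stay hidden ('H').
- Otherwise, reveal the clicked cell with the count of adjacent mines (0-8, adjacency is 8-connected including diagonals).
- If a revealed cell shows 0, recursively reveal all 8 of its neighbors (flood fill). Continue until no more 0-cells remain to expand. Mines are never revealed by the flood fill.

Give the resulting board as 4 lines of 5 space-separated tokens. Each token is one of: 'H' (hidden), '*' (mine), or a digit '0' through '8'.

H H H H H
H H H H H
H H H * H
H H H H H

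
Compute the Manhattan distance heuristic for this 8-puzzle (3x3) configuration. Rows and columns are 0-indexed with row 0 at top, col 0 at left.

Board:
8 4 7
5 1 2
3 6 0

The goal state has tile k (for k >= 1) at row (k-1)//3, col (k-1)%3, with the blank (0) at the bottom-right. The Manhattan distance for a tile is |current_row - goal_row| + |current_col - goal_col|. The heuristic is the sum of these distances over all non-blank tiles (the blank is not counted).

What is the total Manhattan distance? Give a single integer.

Answer: 20

Derivation:
Tile 8: at (0,0), goal (2,1), distance |0-2|+|0-1| = 3
Tile 4: at (0,1), goal (1,0), distance |0-1|+|1-0| = 2
Tile 7: at (0,2), goal (2,0), distance |0-2|+|2-0| = 4
Tile 5: at (1,0), goal (1,1), distance |1-1|+|0-1| = 1
Tile 1: at (1,1), goal (0,0), distance |1-0|+|1-0| = 2
Tile 2: at (1,2), goal (0,1), distance |1-0|+|2-1| = 2
Tile 3: at (2,0), goal (0,2), distance |2-0|+|0-2| = 4
Tile 6: at (2,1), goal (1,2), distance |2-1|+|1-2| = 2
Sum: 3 + 2 + 4 + 1 + 2 + 2 + 4 + 2 = 20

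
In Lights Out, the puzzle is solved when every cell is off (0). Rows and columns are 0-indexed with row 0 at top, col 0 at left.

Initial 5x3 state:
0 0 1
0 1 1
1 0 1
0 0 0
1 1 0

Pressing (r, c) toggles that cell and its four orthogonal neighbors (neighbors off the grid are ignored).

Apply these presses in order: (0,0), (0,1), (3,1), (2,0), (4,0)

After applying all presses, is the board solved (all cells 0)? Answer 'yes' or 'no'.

After press 1 at (0,0):
1 1 1
1 1 1
1 0 1
0 0 0
1 1 0

After press 2 at (0,1):
0 0 0
1 0 1
1 0 1
0 0 0
1 1 0

After press 3 at (3,1):
0 0 0
1 0 1
1 1 1
1 1 1
1 0 0

After press 4 at (2,0):
0 0 0
0 0 1
0 0 1
0 1 1
1 0 0

After press 5 at (4,0):
0 0 0
0 0 1
0 0 1
1 1 1
0 1 0

Lights still on: 6

Answer: no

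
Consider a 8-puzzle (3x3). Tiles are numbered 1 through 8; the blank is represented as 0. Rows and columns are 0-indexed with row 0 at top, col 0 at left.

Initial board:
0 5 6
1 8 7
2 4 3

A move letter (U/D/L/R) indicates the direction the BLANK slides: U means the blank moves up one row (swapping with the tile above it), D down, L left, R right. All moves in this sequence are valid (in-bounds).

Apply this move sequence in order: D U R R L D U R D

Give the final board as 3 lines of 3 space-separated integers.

Answer: 5 6 7
1 8 0
2 4 3

Derivation:
After move 1 (D):
1 5 6
0 8 7
2 4 3

After move 2 (U):
0 5 6
1 8 7
2 4 3

After move 3 (R):
5 0 6
1 8 7
2 4 3

After move 4 (R):
5 6 0
1 8 7
2 4 3

After move 5 (L):
5 0 6
1 8 7
2 4 3

After move 6 (D):
5 8 6
1 0 7
2 4 3

After move 7 (U):
5 0 6
1 8 7
2 4 3

After move 8 (R):
5 6 0
1 8 7
2 4 3

After move 9 (D):
5 6 7
1 8 0
2 4 3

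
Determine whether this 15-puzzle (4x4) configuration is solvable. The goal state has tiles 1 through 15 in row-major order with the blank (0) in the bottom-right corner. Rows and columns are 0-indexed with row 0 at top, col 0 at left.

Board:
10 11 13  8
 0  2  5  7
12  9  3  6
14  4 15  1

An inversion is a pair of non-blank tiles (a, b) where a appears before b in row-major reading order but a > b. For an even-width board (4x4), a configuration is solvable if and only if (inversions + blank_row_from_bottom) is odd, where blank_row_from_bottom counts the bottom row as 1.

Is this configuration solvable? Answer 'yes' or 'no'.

Inversions: 59
Blank is in row 1 (0-indexed from top), which is row 3 counting from the bottom (bottom = 1).
59 + 3 = 62, which is even, so the puzzle is not solvable.

Answer: no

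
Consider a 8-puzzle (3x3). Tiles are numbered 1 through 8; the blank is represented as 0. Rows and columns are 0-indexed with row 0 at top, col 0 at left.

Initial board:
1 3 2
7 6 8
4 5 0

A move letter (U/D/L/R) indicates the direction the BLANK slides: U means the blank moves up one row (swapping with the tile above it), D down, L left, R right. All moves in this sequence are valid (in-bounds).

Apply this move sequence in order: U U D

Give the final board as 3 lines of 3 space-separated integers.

After move 1 (U):
1 3 2
7 6 0
4 5 8

After move 2 (U):
1 3 0
7 6 2
4 5 8

After move 3 (D):
1 3 2
7 6 0
4 5 8

Answer: 1 3 2
7 6 0
4 5 8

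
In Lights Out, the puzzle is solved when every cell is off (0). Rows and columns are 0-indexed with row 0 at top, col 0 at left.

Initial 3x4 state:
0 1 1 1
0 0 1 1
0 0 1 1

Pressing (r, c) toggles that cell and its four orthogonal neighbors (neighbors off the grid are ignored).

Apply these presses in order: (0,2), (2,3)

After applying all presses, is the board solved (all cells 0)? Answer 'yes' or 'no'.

After press 1 at (0,2):
0 0 0 0
0 0 0 1
0 0 1 1

After press 2 at (2,3):
0 0 0 0
0 0 0 0
0 0 0 0

Lights still on: 0

Answer: yes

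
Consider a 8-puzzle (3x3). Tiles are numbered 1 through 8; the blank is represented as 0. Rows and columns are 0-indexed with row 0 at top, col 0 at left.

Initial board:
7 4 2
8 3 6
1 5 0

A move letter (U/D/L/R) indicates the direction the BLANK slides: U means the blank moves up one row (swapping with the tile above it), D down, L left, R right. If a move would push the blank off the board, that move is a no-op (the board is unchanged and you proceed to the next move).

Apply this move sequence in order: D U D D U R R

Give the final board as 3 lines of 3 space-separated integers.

Answer: 7 4 2
8 3 0
1 5 6

Derivation:
After move 1 (D):
7 4 2
8 3 6
1 5 0

After move 2 (U):
7 4 2
8 3 0
1 5 6

After move 3 (D):
7 4 2
8 3 6
1 5 0

After move 4 (D):
7 4 2
8 3 6
1 5 0

After move 5 (U):
7 4 2
8 3 0
1 5 6

After move 6 (R):
7 4 2
8 3 0
1 5 6

After move 7 (R):
7 4 2
8 3 0
1 5 6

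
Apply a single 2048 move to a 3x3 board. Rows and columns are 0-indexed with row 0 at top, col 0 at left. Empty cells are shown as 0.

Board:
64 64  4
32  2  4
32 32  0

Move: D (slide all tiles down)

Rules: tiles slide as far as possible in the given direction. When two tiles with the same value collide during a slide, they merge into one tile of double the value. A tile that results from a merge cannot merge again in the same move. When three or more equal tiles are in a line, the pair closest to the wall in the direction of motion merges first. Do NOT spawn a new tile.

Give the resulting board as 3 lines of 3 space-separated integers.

Answer:  0 64  0
64  2  0
64 32  8

Derivation:
Slide down:
col 0: [64, 32, 32] -> [0, 64, 64]
col 1: [64, 2, 32] -> [64, 2, 32]
col 2: [4, 4, 0] -> [0, 0, 8]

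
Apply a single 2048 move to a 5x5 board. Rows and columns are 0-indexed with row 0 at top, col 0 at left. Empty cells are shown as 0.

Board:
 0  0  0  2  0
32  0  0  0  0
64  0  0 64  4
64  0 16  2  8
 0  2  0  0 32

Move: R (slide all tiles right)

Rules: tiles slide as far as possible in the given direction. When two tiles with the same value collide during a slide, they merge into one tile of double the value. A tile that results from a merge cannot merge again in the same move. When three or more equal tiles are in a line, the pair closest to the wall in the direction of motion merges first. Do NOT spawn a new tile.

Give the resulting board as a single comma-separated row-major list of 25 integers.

Answer: 0, 0, 0, 0, 2, 0, 0, 0, 0, 32, 0, 0, 0, 128, 4, 0, 64, 16, 2, 8, 0, 0, 0, 2, 32

Derivation:
Slide right:
row 0: [0, 0, 0, 2, 0] -> [0, 0, 0, 0, 2]
row 1: [32, 0, 0, 0, 0] -> [0, 0, 0, 0, 32]
row 2: [64, 0, 0, 64, 4] -> [0, 0, 0, 128, 4]
row 3: [64, 0, 16, 2, 8] -> [0, 64, 16, 2, 8]
row 4: [0, 2, 0, 0, 32] -> [0, 0, 0, 2, 32]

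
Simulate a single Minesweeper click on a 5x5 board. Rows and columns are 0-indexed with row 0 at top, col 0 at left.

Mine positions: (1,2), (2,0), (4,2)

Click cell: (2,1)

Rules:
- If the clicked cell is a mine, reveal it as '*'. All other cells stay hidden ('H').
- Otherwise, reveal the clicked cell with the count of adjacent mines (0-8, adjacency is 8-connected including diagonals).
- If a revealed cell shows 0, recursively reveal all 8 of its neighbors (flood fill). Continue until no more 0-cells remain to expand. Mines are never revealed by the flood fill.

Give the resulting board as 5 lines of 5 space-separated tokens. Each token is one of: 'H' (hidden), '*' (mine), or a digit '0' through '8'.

H H H H H
H H H H H
H 2 H H H
H H H H H
H H H H H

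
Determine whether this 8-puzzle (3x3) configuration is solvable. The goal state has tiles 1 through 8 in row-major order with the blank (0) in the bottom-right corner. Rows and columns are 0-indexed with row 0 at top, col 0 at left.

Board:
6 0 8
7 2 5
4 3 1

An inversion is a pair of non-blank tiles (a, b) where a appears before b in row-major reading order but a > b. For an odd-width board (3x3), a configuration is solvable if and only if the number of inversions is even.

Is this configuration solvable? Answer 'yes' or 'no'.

Answer: no

Derivation:
Inversions (pairs i<j in row-major order where tile[i] > tile[j] > 0): 23
23 is odd, so the puzzle is not solvable.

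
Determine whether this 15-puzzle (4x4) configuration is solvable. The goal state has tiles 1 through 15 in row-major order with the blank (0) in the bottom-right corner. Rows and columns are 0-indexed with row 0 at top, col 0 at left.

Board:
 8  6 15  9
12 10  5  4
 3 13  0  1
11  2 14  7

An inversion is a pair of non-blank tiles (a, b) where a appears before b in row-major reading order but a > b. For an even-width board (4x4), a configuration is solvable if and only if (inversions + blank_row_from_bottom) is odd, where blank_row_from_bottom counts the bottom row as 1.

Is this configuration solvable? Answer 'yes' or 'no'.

Answer: no

Derivation:
Inversions: 60
Blank is in row 2 (0-indexed from top), which is row 2 counting from the bottom (bottom = 1).
60 + 2 = 62, which is even, so the puzzle is not solvable.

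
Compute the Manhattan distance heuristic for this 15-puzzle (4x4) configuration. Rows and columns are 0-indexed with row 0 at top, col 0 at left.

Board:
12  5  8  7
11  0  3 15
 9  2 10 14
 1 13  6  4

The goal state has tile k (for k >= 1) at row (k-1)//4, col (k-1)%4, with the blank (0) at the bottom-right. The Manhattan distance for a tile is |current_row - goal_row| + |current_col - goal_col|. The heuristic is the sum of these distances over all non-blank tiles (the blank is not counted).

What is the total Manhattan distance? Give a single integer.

Answer: 34

Derivation:
Tile 12: at (0,0), goal (2,3), distance |0-2|+|0-3| = 5
Tile 5: at (0,1), goal (1,0), distance |0-1|+|1-0| = 2
Tile 8: at (0,2), goal (1,3), distance |0-1|+|2-3| = 2
Tile 7: at (0,3), goal (1,2), distance |0-1|+|3-2| = 2
Tile 11: at (1,0), goal (2,2), distance |1-2|+|0-2| = 3
Tile 3: at (1,2), goal (0,2), distance |1-0|+|2-2| = 1
Tile 15: at (1,3), goal (3,2), distance |1-3|+|3-2| = 3
Tile 9: at (2,0), goal (2,0), distance |2-2|+|0-0| = 0
Tile 2: at (2,1), goal (0,1), distance |2-0|+|1-1| = 2
Tile 10: at (2,2), goal (2,1), distance |2-2|+|2-1| = 1
Tile 14: at (2,3), goal (3,1), distance |2-3|+|3-1| = 3
Tile 1: at (3,0), goal (0,0), distance |3-0|+|0-0| = 3
Tile 13: at (3,1), goal (3,0), distance |3-3|+|1-0| = 1
Tile 6: at (3,2), goal (1,1), distance |3-1|+|2-1| = 3
Tile 4: at (3,3), goal (0,3), distance |3-0|+|3-3| = 3
Sum: 5 + 2 + 2 + 2 + 3 + 1 + 3 + 0 + 2 + 1 + 3 + 3 + 1 + 3 + 3 = 34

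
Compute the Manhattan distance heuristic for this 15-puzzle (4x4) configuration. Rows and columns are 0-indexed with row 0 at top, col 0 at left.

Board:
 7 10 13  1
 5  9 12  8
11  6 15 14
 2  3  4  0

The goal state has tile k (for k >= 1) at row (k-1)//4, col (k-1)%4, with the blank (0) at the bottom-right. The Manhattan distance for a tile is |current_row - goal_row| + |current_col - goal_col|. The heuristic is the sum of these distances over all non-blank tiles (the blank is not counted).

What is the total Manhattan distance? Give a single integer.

Answer: 36

Derivation:
Tile 7: (0,0)->(1,2) = 3
Tile 10: (0,1)->(2,1) = 2
Tile 13: (0,2)->(3,0) = 5
Tile 1: (0,3)->(0,0) = 3
Tile 5: (1,0)->(1,0) = 0
Tile 9: (1,1)->(2,0) = 2
Tile 12: (1,2)->(2,3) = 2
Tile 8: (1,3)->(1,3) = 0
Tile 11: (2,0)->(2,2) = 2
Tile 6: (2,1)->(1,1) = 1
Tile 15: (2,2)->(3,2) = 1
Tile 14: (2,3)->(3,1) = 3
Tile 2: (3,0)->(0,1) = 4
Tile 3: (3,1)->(0,2) = 4
Tile 4: (3,2)->(0,3) = 4
Sum: 3 + 2 + 5 + 3 + 0 + 2 + 2 + 0 + 2 + 1 + 1 + 3 + 4 + 4 + 4 = 36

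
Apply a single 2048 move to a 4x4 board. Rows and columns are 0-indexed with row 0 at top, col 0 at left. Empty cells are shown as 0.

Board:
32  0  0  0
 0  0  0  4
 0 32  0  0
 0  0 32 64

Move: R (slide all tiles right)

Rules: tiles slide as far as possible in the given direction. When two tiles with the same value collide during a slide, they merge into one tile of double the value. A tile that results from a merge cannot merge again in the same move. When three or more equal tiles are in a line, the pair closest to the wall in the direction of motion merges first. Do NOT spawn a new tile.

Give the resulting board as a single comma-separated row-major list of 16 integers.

Slide right:
row 0: [32, 0, 0, 0] -> [0, 0, 0, 32]
row 1: [0, 0, 0, 4] -> [0, 0, 0, 4]
row 2: [0, 32, 0, 0] -> [0, 0, 0, 32]
row 3: [0, 0, 32, 64] -> [0, 0, 32, 64]

Answer: 0, 0, 0, 32, 0, 0, 0, 4, 0, 0, 0, 32, 0, 0, 32, 64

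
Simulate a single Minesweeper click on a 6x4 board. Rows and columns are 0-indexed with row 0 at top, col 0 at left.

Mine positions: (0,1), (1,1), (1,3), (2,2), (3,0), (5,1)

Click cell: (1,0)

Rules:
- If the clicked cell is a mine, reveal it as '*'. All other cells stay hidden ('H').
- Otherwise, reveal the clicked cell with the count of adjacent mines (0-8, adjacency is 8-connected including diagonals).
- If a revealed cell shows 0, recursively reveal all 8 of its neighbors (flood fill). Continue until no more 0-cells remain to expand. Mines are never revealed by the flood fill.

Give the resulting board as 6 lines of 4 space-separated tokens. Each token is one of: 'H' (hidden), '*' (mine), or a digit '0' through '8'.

H H H H
2 H H H
H H H H
H H H H
H H H H
H H H H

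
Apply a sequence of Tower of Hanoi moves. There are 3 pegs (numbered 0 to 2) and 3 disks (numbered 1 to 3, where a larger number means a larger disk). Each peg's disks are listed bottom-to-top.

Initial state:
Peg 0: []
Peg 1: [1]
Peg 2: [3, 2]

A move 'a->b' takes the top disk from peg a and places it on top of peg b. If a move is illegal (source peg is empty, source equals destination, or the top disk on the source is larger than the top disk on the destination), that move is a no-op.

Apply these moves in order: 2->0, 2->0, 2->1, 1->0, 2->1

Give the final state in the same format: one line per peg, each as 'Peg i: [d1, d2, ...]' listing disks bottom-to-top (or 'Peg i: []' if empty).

After move 1 (2->0):
Peg 0: [2]
Peg 1: [1]
Peg 2: [3]

After move 2 (2->0):
Peg 0: [2]
Peg 1: [1]
Peg 2: [3]

After move 3 (2->1):
Peg 0: [2]
Peg 1: [1]
Peg 2: [3]

After move 4 (1->0):
Peg 0: [2, 1]
Peg 1: []
Peg 2: [3]

After move 5 (2->1):
Peg 0: [2, 1]
Peg 1: [3]
Peg 2: []

Answer: Peg 0: [2, 1]
Peg 1: [3]
Peg 2: []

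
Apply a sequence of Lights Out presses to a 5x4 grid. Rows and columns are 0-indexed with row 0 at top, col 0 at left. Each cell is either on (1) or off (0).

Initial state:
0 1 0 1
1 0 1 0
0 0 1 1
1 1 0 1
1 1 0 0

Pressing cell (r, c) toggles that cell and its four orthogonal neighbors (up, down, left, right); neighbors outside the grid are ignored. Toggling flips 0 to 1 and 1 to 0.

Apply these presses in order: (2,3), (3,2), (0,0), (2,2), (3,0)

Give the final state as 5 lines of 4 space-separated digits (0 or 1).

Answer: 1 0 0 1
0 0 0 1
1 1 0 1
0 1 0 1
0 1 1 0

Derivation:
After press 1 at (2,3):
0 1 0 1
1 0 1 1
0 0 0 0
1 1 0 0
1 1 0 0

After press 2 at (3,2):
0 1 0 1
1 0 1 1
0 0 1 0
1 0 1 1
1 1 1 0

After press 3 at (0,0):
1 0 0 1
0 0 1 1
0 0 1 0
1 0 1 1
1 1 1 0

After press 4 at (2,2):
1 0 0 1
0 0 0 1
0 1 0 1
1 0 0 1
1 1 1 0

After press 5 at (3,0):
1 0 0 1
0 0 0 1
1 1 0 1
0 1 0 1
0 1 1 0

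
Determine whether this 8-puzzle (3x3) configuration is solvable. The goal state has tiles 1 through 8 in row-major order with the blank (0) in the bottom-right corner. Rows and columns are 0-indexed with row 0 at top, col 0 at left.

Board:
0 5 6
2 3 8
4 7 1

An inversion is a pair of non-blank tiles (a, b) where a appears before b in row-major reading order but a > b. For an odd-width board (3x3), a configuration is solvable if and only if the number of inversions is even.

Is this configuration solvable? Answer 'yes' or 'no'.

Answer: no

Derivation:
Inversions (pairs i<j in row-major order where tile[i] > tile[j] > 0): 15
15 is odd, so the puzzle is not solvable.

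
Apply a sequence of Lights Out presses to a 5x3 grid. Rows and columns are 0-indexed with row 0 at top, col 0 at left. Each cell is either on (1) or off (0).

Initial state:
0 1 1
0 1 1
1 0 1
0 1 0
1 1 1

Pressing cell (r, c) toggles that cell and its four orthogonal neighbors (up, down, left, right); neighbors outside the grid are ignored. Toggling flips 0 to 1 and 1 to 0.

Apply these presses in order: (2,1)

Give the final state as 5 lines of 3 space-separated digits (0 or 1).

After press 1 at (2,1):
0 1 1
0 0 1
0 1 0
0 0 0
1 1 1

Answer: 0 1 1
0 0 1
0 1 0
0 0 0
1 1 1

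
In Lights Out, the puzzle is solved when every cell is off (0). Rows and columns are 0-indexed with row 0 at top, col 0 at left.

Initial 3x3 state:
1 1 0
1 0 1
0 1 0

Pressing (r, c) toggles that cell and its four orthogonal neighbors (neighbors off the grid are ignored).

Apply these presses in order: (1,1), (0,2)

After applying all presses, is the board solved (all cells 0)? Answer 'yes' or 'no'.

Answer: no

Derivation:
After press 1 at (1,1):
1 0 0
0 1 0
0 0 0

After press 2 at (0,2):
1 1 1
0 1 1
0 0 0

Lights still on: 5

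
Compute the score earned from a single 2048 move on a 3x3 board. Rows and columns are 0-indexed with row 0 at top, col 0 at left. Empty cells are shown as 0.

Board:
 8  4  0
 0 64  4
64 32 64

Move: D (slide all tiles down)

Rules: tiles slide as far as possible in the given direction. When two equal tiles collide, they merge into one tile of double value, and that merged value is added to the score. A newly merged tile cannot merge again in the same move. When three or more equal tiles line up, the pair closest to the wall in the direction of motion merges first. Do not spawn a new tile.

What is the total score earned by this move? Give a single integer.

Slide down:
col 0: [8, 0, 64] -> [0, 8, 64]  score +0 (running 0)
col 1: [4, 64, 32] -> [4, 64, 32]  score +0 (running 0)
col 2: [0, 4, 64] -> [0, 4, 64]  score +0 (running 0)
Board after move:
 0  4  0
 8 64  4
64 32 64

Answer: 0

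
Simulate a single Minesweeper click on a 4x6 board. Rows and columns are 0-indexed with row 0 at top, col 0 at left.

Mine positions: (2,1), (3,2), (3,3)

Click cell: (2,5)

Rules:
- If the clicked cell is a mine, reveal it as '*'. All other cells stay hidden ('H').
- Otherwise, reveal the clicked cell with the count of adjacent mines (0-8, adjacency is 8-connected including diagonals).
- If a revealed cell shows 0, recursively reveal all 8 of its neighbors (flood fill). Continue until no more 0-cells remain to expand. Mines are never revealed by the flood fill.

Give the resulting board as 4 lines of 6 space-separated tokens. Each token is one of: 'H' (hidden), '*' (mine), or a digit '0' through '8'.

0 0 0 0 0 0
1 1 1 0 0 0
H H 3 2 1 0
H H H H 1 0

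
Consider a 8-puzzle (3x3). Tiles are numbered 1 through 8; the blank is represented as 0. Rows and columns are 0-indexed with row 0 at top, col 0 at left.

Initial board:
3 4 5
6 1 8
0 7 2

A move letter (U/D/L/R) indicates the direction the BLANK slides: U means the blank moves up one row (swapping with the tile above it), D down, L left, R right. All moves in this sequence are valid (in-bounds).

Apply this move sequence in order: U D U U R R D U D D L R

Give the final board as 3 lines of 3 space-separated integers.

After move 1 (U):
3 4 5
0 1 8
6 7 2

After move 2 (D):
3 4 5
6 1 8
0 7 2

After move 3 (U):
3 4 5
0 1 8
6 7 2

After move 4 (U):
0 4 5
3 1 8
6 7 2

After move 5 (R):
4 0 5
3 1 8
6 7 2

After move 6 (R):
4 5 0
3 1 8
6 7 2

After move 7 (D):
4 5 8
3 1 0
6 7 2

After move 8 (U):
4 5 0
3 1 8
6 7 2

After move 9 (D):
4 5 8
3 1 0
6 7 2

After move 10 (D):
4 5 8
3 1 2
6 7 0

After move 11 (L):
4 5 8
3 1 2
6 0 7

After move 12 (R):
4 5 8
3 1 2
6 7 0

Answer: 4 5 8
3 1 2
6 7 0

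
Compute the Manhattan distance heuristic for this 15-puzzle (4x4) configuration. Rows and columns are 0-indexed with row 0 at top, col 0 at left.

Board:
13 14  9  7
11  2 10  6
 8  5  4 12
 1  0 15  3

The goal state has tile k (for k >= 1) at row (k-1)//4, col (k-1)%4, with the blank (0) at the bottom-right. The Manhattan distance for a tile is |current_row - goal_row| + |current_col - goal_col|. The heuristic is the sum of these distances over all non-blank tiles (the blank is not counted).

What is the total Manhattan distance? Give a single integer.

Tile 13: at (0,0), goal (3,0), distance |0-3|+|0-0| = 3
Tile 14: at (0,1), goal (3,1), distance |0-3|+|1-1| = 3
Tile 9: at (0,2), goal (2,0), distance |0-2|+|2-0| = 4
Tile 7: at (0,3), goal (1,2), distance |0-1|+|3-2| = 2
Tile 11: at (1,0), goal (2,2), distance |1-2|+|0-2| = 3
Tile 2: at (1,1), goal (0,1), distance |1-0|+|1-1| = 1
Tile 10: at (1,2), goal (2,1), distance |1-2|+|2-1| = 2
Tile 6: at (1,3), goal (1,1), distance |1-1|+|3-1| = 2
Tile 8: at (2,0), goal (1,3), distance |2-1|+|0-3| = 4
Tile 5: at (2,1), goal (1,0), distance |2-1|+|1-0| = 2
Tile 4: at (2,2), goal (0,3), distance |2-0|+|2-3| = 3
Tile 12: at (2,3), goal (2,3), distance |2-2|+|3-3| = 0
Tile 1: at (3,0), goal (0,0), distance |3-0|+|0-0| = 3
Tile 15: at (3,2), goal (3,2), distance |3-3|+|2-2| = 0
Tile 3: at (3,3), goal (0,2), distance |3-0|+|3-2| = 4
Sum: 3 + 3 + 4 + 2 + 3 + 1 + 2 + 2 + 4 + 2 + 3 + 0 + 3 + 0 + 4 = 36

Answer: 36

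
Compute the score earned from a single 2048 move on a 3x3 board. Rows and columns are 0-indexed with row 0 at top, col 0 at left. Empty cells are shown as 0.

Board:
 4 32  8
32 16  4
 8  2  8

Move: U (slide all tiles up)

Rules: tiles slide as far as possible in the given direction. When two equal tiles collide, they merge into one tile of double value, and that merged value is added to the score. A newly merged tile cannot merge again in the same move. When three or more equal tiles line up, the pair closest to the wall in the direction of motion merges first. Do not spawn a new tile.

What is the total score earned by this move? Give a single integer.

Slide up:
col 0: [4, 32, 8] -> [4, 32, 8]  score +0 (running 0)
col 1: [32, 16, 2] -> [32, 16, 2]  score +0 (running 0)
col 2: [8, 4, 8] -> [8, 4, 8]  score +0 (running 0)
Board after move:
 4 32  8
32 16  4
 8  2  8

Answer: 0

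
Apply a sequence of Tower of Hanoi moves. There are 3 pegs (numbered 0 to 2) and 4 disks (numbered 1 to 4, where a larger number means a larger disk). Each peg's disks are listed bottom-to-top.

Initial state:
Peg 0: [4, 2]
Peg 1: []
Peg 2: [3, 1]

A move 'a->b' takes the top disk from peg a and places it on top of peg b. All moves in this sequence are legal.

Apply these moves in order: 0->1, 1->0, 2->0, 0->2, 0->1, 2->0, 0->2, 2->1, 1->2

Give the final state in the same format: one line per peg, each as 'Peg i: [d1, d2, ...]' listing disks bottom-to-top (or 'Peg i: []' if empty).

After move 1 (0->1):
Peg 0: [4]
Peg 1: [2]
Peg 2: [3, 1]

After move 2 (1->0):
Peg 0: [4, 2]
Peg 1: []
Peg 2: [3, 1]

After move 3 (2->0):
Peg 0: [4, 2, 1]
Peg 1: []
Peg 2: [3]

After move 4 (0->2):
Peg 0: [4, 2]
Peg 1: []
Peg 2: [3, 1]

After move 5 (0->1):
Peg 0: [4]
Peg 1: [2]
Peg 2: [3, 1]

After move 6 (2->0):
Peg 0: [4, 1]
Peg 1: [2]
Peg 2: [3]

After move 7 (0->2):
Peg 0: [4]
Peg 1: [2]
Peg 2: [3, 1]

After move 8 (2->1):
Peg 0: [4]
Peg 1: [2, 1]
Peg 2: [3]

After move 9 (1->2):
Peg 0: [4]
Peg 1: [2]
Peg 2: [3, 1]

Answer: Peg 0: [4]
Peg 1: [2]
Peg 2: [3, 1]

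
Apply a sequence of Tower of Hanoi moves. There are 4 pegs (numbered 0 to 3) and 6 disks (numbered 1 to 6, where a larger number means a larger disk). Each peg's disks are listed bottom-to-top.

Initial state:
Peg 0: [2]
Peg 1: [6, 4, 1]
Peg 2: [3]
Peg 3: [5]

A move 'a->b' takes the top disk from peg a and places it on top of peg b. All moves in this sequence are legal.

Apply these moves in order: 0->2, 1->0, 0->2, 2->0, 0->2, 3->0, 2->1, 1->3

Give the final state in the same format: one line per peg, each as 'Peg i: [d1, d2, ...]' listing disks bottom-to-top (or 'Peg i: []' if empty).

After move 1 (0->2):
Peg 0: []
Peg 1: [6, 4, 1]
Peg 2: [3, 2]
Peg 3: [5]

After move 2 (1->0):
Peg 0: [1]
Peg 1: [6, 4]
Peg 2: [3, 2]
Peg 3: [5]

After move 3 (0->2):
Peg 0: []
Peg 1: [6, 4]
Peg 2: [3, 2, 1]
Peg 3: [5]

After move 4 (2->0):
Peg 0: [1]
Peg 1: [6, 4]
Peg 2: [3, 2]
Peg 3: [5]

After move 5 (0->2):
Peg 0: []
Peg 1: [6, 4]
Peg 2: [3, 2, 1]
Peg 3: [5]

After move 6 (3->0):
Peg 0: [5]
Peg 1: [6, 4]
Peg 2: [3, 2, 1]
Peg 3: []

After move 7 (2->1):
Peg 0: [5]
Peg 1: [6, 4, 1]
Peg 2: [3, 2]
Peg 3: []

After move 8 (1->3):
Peg 0: [5]
Peg 1: [6, 4]
Peg 2: [3, 2]
Peg 3: [1]

Answer: Peg 0: [5]
Peg 1: [6, 4]
Peg 2: [3, 2]
Peg 3: [1]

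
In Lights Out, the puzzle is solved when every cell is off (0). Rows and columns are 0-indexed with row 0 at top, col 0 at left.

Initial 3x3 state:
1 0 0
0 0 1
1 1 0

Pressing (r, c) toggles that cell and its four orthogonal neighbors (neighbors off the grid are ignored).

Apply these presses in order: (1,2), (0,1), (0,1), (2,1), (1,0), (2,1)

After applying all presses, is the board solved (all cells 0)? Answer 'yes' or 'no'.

Answer: no

Derivation:
After press 1 at (1,2):
1 0 1
0 1 0
1 1 1

After press 2 at (0,1):
0 1 0
0 0 0
1 1 1

After press 3 at (0,1):
1 0 1
0 1 0
1 1 1

After press 4 at (2,1):
1 0 1
0 0 0
0 0 0

After press 5 at (1,0):
0 0 1
1 1 0
1 0 0

After press 6 at (2,1):
0 0 1
1 0 0
0 1 1

Lights still on: 4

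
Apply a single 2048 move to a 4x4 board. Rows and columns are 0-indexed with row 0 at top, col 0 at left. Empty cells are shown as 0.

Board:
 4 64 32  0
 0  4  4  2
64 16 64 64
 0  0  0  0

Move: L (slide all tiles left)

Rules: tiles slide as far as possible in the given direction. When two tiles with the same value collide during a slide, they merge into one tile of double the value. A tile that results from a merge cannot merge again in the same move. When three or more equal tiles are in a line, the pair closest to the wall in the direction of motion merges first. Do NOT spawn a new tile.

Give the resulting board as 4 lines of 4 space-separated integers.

Slide left:
row 0: [4, 64, 32, 0] -> [4, 64, 32, 0]
row 1: [0, 4, 4, 2] -> [8, 2, 0, 0]
row 2: [64, 16, 64, 64] -> [64, 16, 128, 0]
row 3: [0, 0, 0, 0] -> [0, 0, 0, 0]

Answer:   4  64  32   0
  8   2   0   0
 64  16 128   0
  0   0   0   0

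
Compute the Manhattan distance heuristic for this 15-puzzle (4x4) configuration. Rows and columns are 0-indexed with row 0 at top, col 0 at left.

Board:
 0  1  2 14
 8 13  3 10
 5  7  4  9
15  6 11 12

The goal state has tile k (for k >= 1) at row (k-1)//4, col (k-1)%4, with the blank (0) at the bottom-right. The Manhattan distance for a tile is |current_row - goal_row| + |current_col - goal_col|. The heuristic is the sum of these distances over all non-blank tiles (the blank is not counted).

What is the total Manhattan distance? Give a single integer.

Answer: 32

Derivation:
Tile 1: (0,1)->(0,0) = 1
Tile 2: (0,2)->(0,1) = 1
Tile 14: (0,3)->(3,1) = 5
Tile 8: (1,0)->(1,3) = 3
Tile 13: (1,1)->(3,0) = 3
Tile 3: (1,2)->(0,2) = 1
Tile 10: (1,3)->(2,1) = 3
Tile 5: (2,0)->(1,0) = 1
Tile 7: (2,1)->(1,2) = 2
Tile 4: (2,2)->(0,3) = 3
Tile 9: (2,3)->(2,0) = 3
Tile 15: (3,0)->(3,2) = 2
Tile 6: (3,1)->(1,1) = 2
Tile 11: (3,2)->(2,2) = 1
Tile 12: (3,3)->(2,3) = 1
Sum: 1 + 1 + 5 + 3 + 3 + 1 + 3 + 1 + 2 + 3 + 3 + 2 + 2 + 1 + 1 = 32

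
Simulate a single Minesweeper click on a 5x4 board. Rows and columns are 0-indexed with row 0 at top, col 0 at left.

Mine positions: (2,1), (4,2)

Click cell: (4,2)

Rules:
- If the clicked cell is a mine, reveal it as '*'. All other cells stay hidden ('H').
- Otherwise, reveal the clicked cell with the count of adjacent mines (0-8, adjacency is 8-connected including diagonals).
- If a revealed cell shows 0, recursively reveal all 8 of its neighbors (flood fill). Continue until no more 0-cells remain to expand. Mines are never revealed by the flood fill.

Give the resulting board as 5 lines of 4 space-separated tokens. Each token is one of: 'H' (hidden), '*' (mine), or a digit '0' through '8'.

H H H H
H H H H
H H H H
H H H H
H H * H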